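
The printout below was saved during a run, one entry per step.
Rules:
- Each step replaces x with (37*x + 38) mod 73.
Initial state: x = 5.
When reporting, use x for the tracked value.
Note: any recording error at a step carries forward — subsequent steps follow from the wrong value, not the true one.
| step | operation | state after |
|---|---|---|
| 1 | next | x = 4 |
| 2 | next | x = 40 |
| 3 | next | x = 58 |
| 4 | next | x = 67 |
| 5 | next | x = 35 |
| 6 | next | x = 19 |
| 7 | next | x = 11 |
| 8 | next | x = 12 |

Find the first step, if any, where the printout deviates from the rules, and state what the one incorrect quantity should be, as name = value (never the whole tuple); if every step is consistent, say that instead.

step 8, x = 7

1. x = (37*5 + 38) mod 73 = 4 (same as recorded)
2. x = (37*4 + 38) mod 73 = 40 (same as recorded)
3. x = (37*40 + 38) mod 73 = 58 (confirmed correct)
4. x = (37*58 + 38) mod 73 = 67 (checks out)
5. x = (37*67 + 38) mod 73 = 35 (same as recorded)
6. x = (37*35 + 38) mod 73 = 19 (matches)
7. x = (37*19 + 38) mod 73 = 11 (checks out)
8. x = (37*11 + 38) mod 73 = 7 (the printout has a different value)
First deviation found at step 8; the corrected entry is x = 7.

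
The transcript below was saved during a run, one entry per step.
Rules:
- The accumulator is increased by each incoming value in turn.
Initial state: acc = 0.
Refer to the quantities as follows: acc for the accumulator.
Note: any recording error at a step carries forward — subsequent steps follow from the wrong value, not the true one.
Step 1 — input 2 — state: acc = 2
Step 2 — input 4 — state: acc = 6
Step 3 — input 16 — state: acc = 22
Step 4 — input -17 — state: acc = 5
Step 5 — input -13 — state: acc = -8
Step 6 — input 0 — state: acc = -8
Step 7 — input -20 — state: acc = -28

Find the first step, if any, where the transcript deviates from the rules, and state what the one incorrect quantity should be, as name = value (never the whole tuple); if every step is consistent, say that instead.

Recomputing the run from the initial state:
step 1: acc = 2
step 2: acc = 6
step 3: acc = 22
step 4: acc = 5
step 5: acc = -8
step 6: acc = -8
step 7: acc = -28
This matches the transcript at every step.

no error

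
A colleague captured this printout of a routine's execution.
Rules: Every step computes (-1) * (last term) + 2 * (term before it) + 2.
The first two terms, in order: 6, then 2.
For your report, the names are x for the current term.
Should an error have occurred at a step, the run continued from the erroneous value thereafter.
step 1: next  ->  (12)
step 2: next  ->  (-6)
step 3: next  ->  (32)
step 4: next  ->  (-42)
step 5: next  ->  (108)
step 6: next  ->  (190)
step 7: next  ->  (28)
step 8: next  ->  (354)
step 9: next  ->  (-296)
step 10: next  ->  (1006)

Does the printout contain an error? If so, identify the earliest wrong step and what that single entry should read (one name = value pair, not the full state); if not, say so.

1. x = -1*(2) + (2)*(6) + (2) = 12 (agrees with the printout)
2. x = -1*(12) + (2)*(2) + (2) = -6 (same as recorded)
3. x = -1*(-6) + (2)*(12) + (2) = 32 (same as recorded)
4. x = -1*(32) + (2)*(-6) + (2) = -42 (in agreement)
5. x = -1*(-42) + (2)*(32) + (2) = 108 (no discrepancy)
6. x = -1*(108) + (2)*(-42) + (2) = -190 (a discrepancy with the printout)
First deviation found at step 6; the corrected entry is x = -190.

step 6, x = -190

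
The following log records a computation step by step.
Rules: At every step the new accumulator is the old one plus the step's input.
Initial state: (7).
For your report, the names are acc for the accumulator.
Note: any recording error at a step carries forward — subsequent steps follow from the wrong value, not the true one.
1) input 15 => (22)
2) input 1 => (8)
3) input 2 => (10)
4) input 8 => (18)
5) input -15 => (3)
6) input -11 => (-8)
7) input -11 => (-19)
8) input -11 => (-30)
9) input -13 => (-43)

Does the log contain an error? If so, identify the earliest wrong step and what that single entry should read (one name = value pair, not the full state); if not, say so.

step 2, acc = 23

Step 1: acc = 7 + 15 = 22 — consistent with the log.
Step 2: acc = 22 + 1 = 23 — the entry is off here.
Conclusion: step 2 carries the first error; the entry should be acc = 23.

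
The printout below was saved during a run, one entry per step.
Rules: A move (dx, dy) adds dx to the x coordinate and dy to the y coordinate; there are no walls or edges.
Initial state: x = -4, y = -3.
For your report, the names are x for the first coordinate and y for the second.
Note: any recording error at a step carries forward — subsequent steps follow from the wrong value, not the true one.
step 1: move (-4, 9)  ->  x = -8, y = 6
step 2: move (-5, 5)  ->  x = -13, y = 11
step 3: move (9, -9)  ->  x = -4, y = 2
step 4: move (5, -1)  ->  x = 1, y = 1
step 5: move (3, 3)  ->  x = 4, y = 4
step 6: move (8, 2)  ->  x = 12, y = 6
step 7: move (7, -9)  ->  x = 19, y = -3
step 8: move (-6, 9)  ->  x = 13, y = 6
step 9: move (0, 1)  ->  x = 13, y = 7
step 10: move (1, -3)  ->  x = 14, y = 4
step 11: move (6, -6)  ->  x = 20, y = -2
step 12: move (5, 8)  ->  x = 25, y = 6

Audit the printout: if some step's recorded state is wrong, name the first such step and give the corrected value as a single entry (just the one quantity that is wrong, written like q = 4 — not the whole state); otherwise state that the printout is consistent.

no error

1. x = -4 + (-4) = -8, y = -3 + (9) = 6 (consistent with the printout)
2. x = -8 + (-5) = -13, y = 6 + (5) = 11 (in agreement)
3. x = -13 + (9) = -4, y = 11 + (-9) = 2 (verified)
4. x = -4 + (5) = 1, y = 2 + (-1) = 1 (no discrepancy)
5. x = 1 + (3) = 4, y = 1 + (3) = 4 (agrees with the printout)
6. x = 4 + (8) = 12, y = 4 + (2) = 6 (exactly as logged)
7. x = 12 + (7) = 19, y = 6 + (-9) = -3 (agrees with the printout)
8. x = 19 + (-6) = 13, y = -3 + (9) = 6 (exactly as logged)
9. x = 13 + (0) = 13, y = 6 + (1) = 7 (exactly as logged)
10. x = 13 + (1) = 14, y = 7 + (-3) = 4 (confirmed correct)
11. x = 14 + (6) = 20, y = 4 + (-6) = -2 (same as recorded)
12. x = 20 + (5) = 25, y = -2 + (8) = 6 (agrees with the printout)
No step deviates from the rules.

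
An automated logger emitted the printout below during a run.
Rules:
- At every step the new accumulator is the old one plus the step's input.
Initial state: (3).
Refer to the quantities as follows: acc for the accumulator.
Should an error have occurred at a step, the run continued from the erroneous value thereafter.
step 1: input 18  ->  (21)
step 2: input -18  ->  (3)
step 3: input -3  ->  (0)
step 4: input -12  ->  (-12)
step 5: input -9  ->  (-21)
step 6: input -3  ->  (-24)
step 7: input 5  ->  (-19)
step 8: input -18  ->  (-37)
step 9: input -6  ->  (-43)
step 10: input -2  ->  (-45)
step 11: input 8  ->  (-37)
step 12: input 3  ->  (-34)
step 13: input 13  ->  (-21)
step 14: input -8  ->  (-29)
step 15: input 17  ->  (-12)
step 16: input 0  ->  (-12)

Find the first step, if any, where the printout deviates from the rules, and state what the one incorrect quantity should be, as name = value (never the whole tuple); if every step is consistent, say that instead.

no error

Recomputing the run from the initial state:
step 1: acc = 21
step 2: acc = 3
step 3: acc = 0
step 4: acc = -12
step 5: acc = -21
step 6: acc = -24
step 7: acc = -19
step 8: acc = -37
step 9: acc = -43
step 10: acc = -45
step 11: acc = -37
step 12: acc = -34
step 13: acc = -21
step 14: acc = -29
step 15: acc = -12
step 16: acc = -12
This matches the printout at every step.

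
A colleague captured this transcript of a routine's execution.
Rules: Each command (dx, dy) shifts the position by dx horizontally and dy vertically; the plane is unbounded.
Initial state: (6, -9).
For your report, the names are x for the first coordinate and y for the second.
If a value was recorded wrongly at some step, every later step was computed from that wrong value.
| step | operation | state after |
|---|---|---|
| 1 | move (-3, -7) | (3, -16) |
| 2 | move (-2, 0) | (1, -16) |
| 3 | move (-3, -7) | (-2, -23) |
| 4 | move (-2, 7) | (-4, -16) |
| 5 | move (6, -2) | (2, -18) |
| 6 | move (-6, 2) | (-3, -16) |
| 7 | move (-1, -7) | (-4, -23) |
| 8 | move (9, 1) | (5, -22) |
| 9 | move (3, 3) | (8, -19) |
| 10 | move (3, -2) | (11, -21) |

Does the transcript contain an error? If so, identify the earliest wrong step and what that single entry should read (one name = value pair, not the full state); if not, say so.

Recomputing the run from the initial state:
step 1: x = 3, y = -16
step 2: x = 1, y = -16
step 3: x = -2, y = -23
step 4: x = -4, y = -16
step 5: x = 2, y = -18
step 6: x = -4, y = -16
step 7: x = -5, y = -23
step 8: x = 4, y = -22
step 9: x = 7, y = -19
step 10: x = 10, y = -21
The first disagreement with the transcript is at step 6, where the value should be x = -4.

step 6, x = -4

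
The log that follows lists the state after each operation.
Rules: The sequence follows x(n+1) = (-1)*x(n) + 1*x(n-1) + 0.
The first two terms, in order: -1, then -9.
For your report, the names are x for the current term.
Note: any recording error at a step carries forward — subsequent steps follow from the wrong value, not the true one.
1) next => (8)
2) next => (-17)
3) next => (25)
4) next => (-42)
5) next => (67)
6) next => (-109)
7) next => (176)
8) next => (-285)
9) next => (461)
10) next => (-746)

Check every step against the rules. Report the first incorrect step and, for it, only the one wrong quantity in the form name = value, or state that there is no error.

no error

Step 1: x = -1*(-9) + (1)*(-1) + (0) = 8 — matches.
Step 2: x = -1*(8) + (1)*(-9) + (0) = -17 — confirmed correct.
Step 3: x = -1*(-17) + (1)*(8) + (0) = 25 — consistent with the log.
Step 4: x = -1*(25) + (1)*(-17) + (0) = -42 — same as recorded.
Step 5: x = -1*(-42) + (1)*(25) + (0) = 67 — in agreement.
Step 6: x = -1*(67) + (1)*(-42) + (0) = -109 — checks out.
Step 7: x = -1*(-109) + (1)*(67) + (0) = 176 — consistent with the log.
Step 8: x = -1*(176) + (1)*(-109) + (0) = -285 — exactly as logged.
Step 9: x = -1*(-285) + (1)*(176) + (0) = 461 — exactly as logged.
Step 10: x = -1*(461) + (1)*(-285) + (0) = -746 — verified.
The whole run recomputes cleanly — no discrepancies.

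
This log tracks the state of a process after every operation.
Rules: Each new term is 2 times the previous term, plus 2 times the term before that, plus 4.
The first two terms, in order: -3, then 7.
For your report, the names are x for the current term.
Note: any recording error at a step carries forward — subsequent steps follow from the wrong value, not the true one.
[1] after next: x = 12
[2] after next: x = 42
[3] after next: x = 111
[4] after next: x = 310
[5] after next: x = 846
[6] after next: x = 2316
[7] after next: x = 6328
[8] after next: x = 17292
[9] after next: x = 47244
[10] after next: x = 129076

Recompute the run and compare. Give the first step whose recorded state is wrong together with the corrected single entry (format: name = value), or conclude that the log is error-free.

step 3, x = 112

Recomputing the run from the initial state:
step 1: x = 12
step 2: x = 42
step 3: x = 112
step 4: x = 312
step 5: x = 852
step 6: x = 2332
step 7: x = 6372
step 8: x = 17412
step 9: x = 47572
step 10: x = 129972
The first disagreement with the log is at step 3, where the value should be x = 112.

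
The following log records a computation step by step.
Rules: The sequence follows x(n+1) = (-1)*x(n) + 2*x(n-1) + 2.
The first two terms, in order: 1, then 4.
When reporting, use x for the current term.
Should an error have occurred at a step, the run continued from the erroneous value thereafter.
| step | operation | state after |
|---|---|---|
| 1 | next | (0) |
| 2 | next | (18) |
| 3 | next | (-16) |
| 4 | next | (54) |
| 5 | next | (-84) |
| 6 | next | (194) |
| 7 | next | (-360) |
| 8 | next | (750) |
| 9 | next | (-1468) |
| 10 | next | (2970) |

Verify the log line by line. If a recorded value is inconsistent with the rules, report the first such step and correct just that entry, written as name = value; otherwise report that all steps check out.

step 2, x = 10

1. x = -1*(4) + (2)*(1) + (2) = 0 (same as recorded)
2. x = -1*(0) + (2)*(4) + (2) = 10 (first mismatch against the log)
First incorrect step: 2; the correct value is x = 10.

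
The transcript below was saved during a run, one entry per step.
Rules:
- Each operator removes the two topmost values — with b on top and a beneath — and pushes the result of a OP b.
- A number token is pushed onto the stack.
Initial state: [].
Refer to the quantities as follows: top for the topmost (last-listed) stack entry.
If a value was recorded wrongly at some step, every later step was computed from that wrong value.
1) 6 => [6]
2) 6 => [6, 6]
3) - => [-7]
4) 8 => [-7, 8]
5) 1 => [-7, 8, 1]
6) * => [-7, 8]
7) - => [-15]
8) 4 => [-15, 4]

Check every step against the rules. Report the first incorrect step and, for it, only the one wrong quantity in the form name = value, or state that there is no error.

Recomputing the run from the initial state:
step 1: [6]
step 2: [6, 6]
step 3: [0]
step 4: [0, 8]
step 5: [0, 8, 1]
step 6: [0, 8]
step 7: [-8]
step 8: [-8, 4]
The first disagreement with the transcript is at step 3, where the value should be top = 0.

step 3, top = 0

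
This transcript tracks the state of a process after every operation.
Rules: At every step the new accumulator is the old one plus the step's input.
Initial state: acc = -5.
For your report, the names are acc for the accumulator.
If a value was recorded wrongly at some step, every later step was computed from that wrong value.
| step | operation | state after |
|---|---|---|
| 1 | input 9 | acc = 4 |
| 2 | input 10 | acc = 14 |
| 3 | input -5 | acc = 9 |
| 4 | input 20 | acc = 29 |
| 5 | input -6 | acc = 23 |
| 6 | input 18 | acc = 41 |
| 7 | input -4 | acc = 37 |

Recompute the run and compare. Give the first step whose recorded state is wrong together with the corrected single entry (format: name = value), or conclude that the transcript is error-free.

no error

Recomputing the run from the initial state:
step 1: acc = 4
step 2: acc = 14
step 3: acc = 9
step 4: acc = 29
step 5: acc = 23
step 6: acc = 41
step 7: acc = 37
This matches the transcript at every step.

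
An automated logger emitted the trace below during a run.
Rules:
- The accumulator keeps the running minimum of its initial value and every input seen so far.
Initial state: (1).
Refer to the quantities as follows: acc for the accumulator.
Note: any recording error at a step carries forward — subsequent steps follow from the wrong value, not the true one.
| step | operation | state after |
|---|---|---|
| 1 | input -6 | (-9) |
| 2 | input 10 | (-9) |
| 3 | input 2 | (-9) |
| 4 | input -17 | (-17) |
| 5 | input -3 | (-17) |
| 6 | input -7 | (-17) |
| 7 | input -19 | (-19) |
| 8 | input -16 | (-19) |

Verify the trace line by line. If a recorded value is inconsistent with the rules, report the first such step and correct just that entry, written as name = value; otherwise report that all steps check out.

step 1, acc = -6

Recomputing the run from the initial state:
step 1: acc = -6
step 2: acc = -6
step 3: acc = -6
step 4: acc = -17
step 5: acc = -17
step 6: acc = -17
step 7: acc = -19
step 8: acc = -19
The first disagreement with the trace is at step 1, where the value should be acc = -6.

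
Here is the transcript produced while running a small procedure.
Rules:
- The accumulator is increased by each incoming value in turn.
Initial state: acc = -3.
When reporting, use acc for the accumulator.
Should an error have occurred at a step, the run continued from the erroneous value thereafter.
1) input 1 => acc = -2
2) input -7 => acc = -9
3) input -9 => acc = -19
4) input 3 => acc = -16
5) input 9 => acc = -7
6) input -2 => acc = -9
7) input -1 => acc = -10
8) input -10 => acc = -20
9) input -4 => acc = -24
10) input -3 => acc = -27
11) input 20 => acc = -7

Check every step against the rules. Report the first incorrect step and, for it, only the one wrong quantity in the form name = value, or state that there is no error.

step 1: acc = -3 + 1 = -2 -> exactly as logged
step 2: acc = -2 + -7 = -9 -> agrees with the transcript
step 3: acc = -9 + -9 = -18 -> the recorded entry deviates here
So the first discrepancy is step 3, where the right value is acc = -18.

step 3, acc = -18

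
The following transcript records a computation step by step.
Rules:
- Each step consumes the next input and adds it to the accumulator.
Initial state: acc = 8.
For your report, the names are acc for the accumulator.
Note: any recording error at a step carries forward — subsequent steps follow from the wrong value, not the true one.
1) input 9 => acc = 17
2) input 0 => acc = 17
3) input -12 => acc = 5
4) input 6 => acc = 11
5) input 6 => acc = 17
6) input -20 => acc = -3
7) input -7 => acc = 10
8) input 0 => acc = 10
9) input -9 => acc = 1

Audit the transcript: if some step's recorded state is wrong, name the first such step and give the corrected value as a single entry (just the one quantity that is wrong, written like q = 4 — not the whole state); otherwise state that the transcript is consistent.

step 7, acc = -10

Step 1: acc = 8 + 9 = 17 — no discrepancy.
Step 2: acc = 17 + 0 = 17 — agrees with the transcript.
Step 3: acc = 17 + -12 = 5 — no discrepancy.
Step 4: acc = 5 + 6 = 11 — same as recorded.
Step 5: acc = 11 + 6 = 17 — same as recorded.
Step 6: acc = 17 + -20 = -3 — checks out.
Step 7: acc = -3 + -7 = -10 — the recorded entry deviates here.
The earliest wrong entry is at step 7: it should read acc = -10.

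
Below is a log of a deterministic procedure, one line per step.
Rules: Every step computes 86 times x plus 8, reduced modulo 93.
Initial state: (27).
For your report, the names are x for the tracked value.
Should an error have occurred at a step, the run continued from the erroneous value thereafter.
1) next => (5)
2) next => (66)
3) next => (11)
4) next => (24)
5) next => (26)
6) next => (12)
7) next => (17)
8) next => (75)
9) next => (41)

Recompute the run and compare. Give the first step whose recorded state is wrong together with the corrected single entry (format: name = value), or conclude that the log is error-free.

no error

Recomputing the run from the initial state:
step 1: x = 5
step 2: x = 66
step 3: x = 11
step 4: x = 24
step 5: x = 26
step 6: x = 12
step 7: x = 17
step 8: x = 75
step 9: x = 41
This matches the log at every step.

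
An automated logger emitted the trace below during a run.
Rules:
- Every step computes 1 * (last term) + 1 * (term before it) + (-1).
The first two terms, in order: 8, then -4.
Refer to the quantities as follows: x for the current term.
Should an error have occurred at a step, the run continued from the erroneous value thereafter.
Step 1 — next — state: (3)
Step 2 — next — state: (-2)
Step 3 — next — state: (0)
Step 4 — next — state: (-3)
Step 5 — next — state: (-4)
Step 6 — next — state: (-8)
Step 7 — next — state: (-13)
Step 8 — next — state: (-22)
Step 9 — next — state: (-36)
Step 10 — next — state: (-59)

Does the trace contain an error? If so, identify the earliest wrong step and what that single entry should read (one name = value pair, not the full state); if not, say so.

no error

Recomputing the run from the initial state:
step 1: x = 3
step 2: x = -2
step 3: x = 0
step 4: x = -3
step 5: x = -4
step 6: x = -8
step 7: x = -13
step 8: x = -22
step 9: x = -36
step 10: x = -59
This matches the trace at every step.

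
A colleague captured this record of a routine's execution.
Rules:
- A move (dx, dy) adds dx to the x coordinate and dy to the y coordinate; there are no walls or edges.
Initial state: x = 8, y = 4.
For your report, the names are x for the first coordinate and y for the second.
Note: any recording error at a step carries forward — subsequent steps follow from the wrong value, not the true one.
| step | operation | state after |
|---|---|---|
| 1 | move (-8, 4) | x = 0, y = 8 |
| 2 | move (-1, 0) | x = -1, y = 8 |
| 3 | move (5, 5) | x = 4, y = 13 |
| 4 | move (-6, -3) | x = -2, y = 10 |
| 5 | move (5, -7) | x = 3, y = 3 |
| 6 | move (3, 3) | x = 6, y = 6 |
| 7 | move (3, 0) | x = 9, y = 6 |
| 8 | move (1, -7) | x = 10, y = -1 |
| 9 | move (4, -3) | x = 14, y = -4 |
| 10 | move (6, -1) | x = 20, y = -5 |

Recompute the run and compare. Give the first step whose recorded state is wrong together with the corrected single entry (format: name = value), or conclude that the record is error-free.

1. x = 8 + (-8) = 0, y = 4 + (4) = 8 (no discrepancy)
2. x = 0 + (-1) = -1, y = 8 + (0) = 8 (no discrepancy)
3. x = -1 + (5) = 4, y = 8 + (5) = 13 (matches)
4. x = 4 + (-6) = -2, y = 13 + (-3) = 10 (checks out)
5. x = -2 + (5) = 3, y = 10 + (-7) = 3 (consistent with the record)
6. x = 3 + (3) = 6, y = 3 + (3) = 6 (no discrepancy)
7. x = 6 + (3) = 9, y = 6 + (0) = 6 (checks out)
8. x = 9 + (1) = 10, y = 6 + (-7) = -1 (agrees with the record)
9. x = 10 + (4) = 14, y = -1 + (-3) = -4 (checks out)
10. x = 14 + (6) = 20, y = -4 + (-1) = -5 (consistent with the record)
Each recorded entry agrees with the recomputation.

no error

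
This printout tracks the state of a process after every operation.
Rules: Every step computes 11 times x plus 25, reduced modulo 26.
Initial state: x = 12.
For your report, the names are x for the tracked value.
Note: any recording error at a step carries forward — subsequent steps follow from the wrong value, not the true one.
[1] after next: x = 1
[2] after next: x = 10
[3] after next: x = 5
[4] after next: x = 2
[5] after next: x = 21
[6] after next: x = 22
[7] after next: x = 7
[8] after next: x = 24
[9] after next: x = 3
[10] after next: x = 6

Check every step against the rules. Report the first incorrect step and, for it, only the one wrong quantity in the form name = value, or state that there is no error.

no error

Step 1: x = (11*12 + 25) mod 26 = 1 — verified.
Step 2: x = (11*1 + 25) mod 26 = 10 — confirmed correct.
Step 3: x = (11*10 + 25) mod 26 = 5 — verified.
Step 4: x = (11*5 + 25) mod 26 = 2 — exactly as logged.
Step 5: x = (11*2 + 25) mod 26 = 21 — agrees with the printout.
Step 6: x = (11*21 + 25) mod 26 = 22 — no discrepancy.
Step 7: x = (11*22 + 25) mod 26 = 7 — no discrepancy.
Step 8: x = (11*7 + 25) mod 26 = 24 — consistent with the printout.
Step 9: x = (11*24 + 25) mod 26 = 3 — confirmed correct.
Step 10: x = (11*3 + 25) mod 26 = 6 — matches.
The recomputation confirms every line.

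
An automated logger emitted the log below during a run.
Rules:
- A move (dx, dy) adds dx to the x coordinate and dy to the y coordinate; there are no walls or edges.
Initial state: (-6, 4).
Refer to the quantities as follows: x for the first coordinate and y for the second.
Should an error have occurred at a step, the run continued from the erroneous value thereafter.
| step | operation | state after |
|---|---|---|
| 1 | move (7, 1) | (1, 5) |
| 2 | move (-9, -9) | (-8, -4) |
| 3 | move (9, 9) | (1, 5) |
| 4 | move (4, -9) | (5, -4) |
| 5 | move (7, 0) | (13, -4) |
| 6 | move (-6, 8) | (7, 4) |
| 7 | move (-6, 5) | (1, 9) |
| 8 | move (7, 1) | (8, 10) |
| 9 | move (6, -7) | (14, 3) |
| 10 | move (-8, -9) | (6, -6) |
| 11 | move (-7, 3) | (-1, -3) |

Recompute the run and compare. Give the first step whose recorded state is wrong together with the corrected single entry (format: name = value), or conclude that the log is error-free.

step 5, x = 12

Step 1: x = -6 + (7) = 1, y = 4 + (1) = 5 — exactly as logged.
Step 2: x = 1 + (-9) = -8, y = 5 + (-9) = -4 — no discrepancy.
Step 3: x = -8 + (9) = 1, y = -4 + (9) = 5 — matches.
Step 4: x = 1 + (4) = 5, y = 5 + (-9) = -4 — confirmed correct.
Step 5: x = 5 + (7) = 12, y = -4 + (0) = -4 — this is not what the log shows.
First deviation found at step 5; the corrected entry is x = 12.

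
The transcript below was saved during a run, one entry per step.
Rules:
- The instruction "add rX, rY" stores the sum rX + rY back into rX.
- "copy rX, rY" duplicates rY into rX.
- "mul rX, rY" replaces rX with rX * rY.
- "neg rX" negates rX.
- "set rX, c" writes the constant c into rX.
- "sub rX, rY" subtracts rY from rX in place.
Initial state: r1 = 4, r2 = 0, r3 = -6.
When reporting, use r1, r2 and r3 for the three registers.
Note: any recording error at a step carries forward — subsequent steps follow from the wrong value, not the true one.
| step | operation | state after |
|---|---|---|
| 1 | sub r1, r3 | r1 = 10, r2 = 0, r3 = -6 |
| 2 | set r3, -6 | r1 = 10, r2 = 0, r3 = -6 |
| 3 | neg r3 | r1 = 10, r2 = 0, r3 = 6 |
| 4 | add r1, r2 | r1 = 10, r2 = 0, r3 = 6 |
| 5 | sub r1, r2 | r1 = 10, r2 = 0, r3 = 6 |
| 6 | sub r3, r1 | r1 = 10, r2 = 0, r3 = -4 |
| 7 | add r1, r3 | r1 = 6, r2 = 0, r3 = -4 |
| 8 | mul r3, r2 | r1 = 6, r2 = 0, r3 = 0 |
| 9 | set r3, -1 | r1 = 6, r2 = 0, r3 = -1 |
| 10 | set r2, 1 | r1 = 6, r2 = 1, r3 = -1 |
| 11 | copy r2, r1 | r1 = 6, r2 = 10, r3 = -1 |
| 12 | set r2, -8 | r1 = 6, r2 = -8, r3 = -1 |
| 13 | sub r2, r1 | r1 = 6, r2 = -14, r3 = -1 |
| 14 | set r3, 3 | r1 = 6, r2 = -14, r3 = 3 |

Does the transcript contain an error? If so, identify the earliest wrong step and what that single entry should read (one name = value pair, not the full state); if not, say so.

step 11, r2 = 6

Step 1: r1 = 4 - -6 = 10 — verified.
Step 2: r3 = -6 — checks out.
Step 3: r3 = -(-6) = 6 — same as recorded.
Step 4: r1 = 10 + 0 = 10 — agrees with the transcript.
Step 5: r1 = 10 - 0 = 10 — consistent with the transcript.
Step 6: r3 = 6 - 10 = -4 — in agreement.
Step 7: r1 = 10 + -4 = 6 — in agreement.
Step 8: r3 = -4 * 0 = 0 — exactly as logged.
Step 9: r3 = -1 — same as recorded.
Step 10: r2 = 1 — consistent with the transcript.
Step 11: r2 = 6 — the transcript disagrees here.
So the first discrepancy is step 11, where the right value is r2 = 6.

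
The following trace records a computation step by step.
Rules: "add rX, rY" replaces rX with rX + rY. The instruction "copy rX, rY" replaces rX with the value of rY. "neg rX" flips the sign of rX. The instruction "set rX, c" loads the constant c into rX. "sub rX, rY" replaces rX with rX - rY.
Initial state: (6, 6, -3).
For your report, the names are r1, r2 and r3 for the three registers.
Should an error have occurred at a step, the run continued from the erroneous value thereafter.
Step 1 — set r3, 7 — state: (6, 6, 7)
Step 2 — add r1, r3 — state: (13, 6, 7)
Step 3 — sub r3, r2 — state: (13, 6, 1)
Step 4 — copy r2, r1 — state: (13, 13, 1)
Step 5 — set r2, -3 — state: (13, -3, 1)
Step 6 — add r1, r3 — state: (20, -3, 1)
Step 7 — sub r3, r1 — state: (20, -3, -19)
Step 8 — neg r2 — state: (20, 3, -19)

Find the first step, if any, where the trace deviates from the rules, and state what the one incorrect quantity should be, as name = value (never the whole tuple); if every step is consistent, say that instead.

step 6, r1 = 14

Recomputing the run from the initial state:
step 1: r1 = 6, r2 = 6, r3 = 7
step 2: r1 = 13, r2 = 6, r3 = 7
step 3: r1 = 13, r2 = 6, r3 = 1
step 4: r1 = 13, r2 = 13, r3 = 1
step 5: r1 = 13, r2 = -3, r3 = 1
step 6: r1 = 14, r2 = -3, r3 = 1
step 7: r1 = 14, r2 = -3, r3 = -13
step 8: r1 = 14, r2 = 3, r3 = -13
The first disagreement with the trace is at step 6, where the value should be r1 = 14.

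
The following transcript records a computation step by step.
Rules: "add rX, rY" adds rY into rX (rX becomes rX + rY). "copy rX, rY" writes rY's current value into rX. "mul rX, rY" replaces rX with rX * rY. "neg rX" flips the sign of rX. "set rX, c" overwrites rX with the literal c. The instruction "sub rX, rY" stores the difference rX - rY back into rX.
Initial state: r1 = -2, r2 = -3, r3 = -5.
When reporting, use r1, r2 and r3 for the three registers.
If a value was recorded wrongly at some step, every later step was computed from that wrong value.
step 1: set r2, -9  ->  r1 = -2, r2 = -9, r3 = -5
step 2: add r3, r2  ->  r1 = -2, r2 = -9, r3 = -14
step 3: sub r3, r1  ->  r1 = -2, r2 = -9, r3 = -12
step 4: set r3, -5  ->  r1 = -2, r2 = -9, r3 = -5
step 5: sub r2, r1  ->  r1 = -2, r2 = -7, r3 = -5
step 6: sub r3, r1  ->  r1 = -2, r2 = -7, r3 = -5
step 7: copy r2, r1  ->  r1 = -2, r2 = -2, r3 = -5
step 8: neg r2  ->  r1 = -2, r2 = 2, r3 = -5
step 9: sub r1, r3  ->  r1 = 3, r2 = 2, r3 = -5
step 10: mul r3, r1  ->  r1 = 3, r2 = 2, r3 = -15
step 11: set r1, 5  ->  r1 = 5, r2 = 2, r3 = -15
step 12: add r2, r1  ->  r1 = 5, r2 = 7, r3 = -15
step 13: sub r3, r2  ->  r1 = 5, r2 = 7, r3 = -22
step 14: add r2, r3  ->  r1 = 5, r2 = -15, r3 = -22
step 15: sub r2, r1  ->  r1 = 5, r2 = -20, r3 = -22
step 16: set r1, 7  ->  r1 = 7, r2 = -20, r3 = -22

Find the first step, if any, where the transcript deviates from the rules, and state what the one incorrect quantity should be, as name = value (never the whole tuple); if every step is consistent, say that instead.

step 6, r3 = -3

Recomputing the run from the initial state:
step 1: r1 = -2, r2 = -9, r3 = -5
step 2: r1 = -2, r2 = -9, r3 = -14
step 3: r1 = -2, r2 = -9, r3 = -12
step 4: r1 = -2, r2 = -9, r3 = -5
step 5: r1 = -2, r2 = -7, r3 = -5
step 6: r1 = -2, r2 = -7, r3 = -3
step 7: r1 = -2, r2 = -2, r3 = -3
step 8: r1 = -2, r2 = 2, r3 = -3
step 9: r1 = 1, r2 = 2, r3 = -3
step 10: r1 = 1, r2 = 2, r3 = -3
step 11: r1 = 5, r2 = 2, r3 = -3
step 12: r1 = 5, r2 = 7, r3 = -3
step 13: r1 = 5, r2 = 7, r3 = -10
step 14: r1 = 5, r2 = -3, r3 = -10
step 15: r1 = 5, r2 = -8, r3 = -10
step 16: r1 = 7, r2 = -8, r3 = -10
The first disagreement with the transcript is at step 6, where the value should be r3 = -3.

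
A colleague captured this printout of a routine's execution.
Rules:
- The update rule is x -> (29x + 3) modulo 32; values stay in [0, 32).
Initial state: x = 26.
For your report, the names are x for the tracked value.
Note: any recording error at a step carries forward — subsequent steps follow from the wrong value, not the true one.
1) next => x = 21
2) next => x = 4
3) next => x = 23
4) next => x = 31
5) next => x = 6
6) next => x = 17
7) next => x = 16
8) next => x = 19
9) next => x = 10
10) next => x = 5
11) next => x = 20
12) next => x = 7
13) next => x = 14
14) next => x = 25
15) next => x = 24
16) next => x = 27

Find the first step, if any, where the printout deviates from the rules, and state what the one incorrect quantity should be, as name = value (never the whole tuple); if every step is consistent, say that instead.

step 4, x = 30

Recomputing the run from the initial state:
step 1: x = 21
step 2: x = 4
step 3: x = 23
step 4: x = 30
step 5: x = 9
step 6: x = 8
step 7: x = 11
step 8: x = 2
step 9: x = 29
step 10: x = 12
step 11: x = 31
step 12: x = 6
step 13: x = 17
step 14: x = 16
step 15: x = 19
step 16: x = 10
The first disagreement with the printout is at step 4, where the value should be x = 30.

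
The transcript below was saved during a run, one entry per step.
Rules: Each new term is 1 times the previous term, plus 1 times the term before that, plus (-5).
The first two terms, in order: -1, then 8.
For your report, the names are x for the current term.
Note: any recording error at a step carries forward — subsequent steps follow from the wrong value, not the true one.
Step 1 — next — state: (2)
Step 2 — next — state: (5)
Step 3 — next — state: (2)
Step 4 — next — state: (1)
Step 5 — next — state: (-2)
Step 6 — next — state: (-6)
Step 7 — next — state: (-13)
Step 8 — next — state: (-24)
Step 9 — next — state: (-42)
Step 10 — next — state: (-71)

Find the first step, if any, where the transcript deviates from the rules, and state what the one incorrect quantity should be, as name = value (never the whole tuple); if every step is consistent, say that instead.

step 4, x = 2

Recomputing the run from the initial state:
step 1: x = 2
step 2: x = 5
step 3: x = 2
step 4: x = 2
step 5: x = -1
step 6: x = -4
step 7: x = -10
step 8: x = -19
step 9: x = -34
step 10: x = -58
The first disagreement with the transcript is at step 4, where the value should be x = 2.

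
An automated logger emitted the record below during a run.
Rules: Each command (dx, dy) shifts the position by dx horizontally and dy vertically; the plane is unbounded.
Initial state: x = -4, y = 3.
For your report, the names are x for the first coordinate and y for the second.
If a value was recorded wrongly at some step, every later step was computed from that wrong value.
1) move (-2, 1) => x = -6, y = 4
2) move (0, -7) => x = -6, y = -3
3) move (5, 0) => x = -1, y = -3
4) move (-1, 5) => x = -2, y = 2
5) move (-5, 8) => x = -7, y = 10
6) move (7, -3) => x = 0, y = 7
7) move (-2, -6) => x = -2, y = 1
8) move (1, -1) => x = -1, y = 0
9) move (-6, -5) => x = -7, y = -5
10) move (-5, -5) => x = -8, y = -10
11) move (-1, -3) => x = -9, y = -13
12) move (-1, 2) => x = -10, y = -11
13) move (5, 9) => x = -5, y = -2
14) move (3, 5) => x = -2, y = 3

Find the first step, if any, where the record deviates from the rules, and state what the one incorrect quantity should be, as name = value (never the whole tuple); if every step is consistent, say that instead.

step 10, x = -12

Recomputing the run from the initial state:
step 1: x = -6, y = 4
step 2: x = -6, y = -3
step 3: x = -1, y = -3
step 4: x = -2, y = 2
step 5: x = -7, y = 10
step 6: x = 0, y = 7
step 7: x = -2, y = 1
step 8: x = -1, y = 0
step 9: x = -7, y = -5
step 10: x = -12, y = -10
step 11: x = -13, y = -13
step 12: x = -14, y = -11
step 13: x = -9, y = -2
step 14: x = -6, y = 3
The first disagreement with the record is at step 10, where the value should be x = -12.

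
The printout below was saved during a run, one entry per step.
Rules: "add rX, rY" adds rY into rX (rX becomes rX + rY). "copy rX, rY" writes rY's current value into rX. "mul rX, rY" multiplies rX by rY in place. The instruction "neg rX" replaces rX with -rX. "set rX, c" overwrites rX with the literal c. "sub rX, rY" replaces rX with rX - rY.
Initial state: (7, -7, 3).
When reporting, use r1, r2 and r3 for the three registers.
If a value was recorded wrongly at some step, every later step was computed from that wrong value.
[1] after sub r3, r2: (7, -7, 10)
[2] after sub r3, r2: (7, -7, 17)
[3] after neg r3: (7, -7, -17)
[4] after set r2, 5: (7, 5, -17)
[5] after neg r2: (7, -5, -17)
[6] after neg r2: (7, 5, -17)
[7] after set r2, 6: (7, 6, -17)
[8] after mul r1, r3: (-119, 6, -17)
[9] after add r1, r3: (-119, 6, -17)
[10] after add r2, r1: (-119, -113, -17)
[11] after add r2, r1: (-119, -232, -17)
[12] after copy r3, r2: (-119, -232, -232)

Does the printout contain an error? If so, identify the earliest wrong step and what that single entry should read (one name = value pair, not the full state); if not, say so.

Recomputing the run from the initial state:
step 1: r1 = 7, r2 = -7, r3 = 10
step 2: r1 = 7, r2 = -7, r3 = 17
step 3: r1 = 7, r2 = -7, r3 = -17
step 4: r1 = 7, r2 = 5, r3 = -17
step 5: r1 = 7, r2 = -5, r3 = -17
step 6: r1 = 7, r2 = 5, r3 = -17
step 7: r1 = 7, r2 = 6, r3 = -17
step 8: r1 = -119, r2 = 6, r3 = -17
step 9: r1 = -136, r2 = 6, r3 = -17
step 10: r1 = -136, r2 = -130, r3 = -17
step 11: r1 = -136, r2 = -266, r3 = -17
step 12: r1 = -136, r2 = -266, r3 = -266
The first disagreement with the printout is at step 9, where the value should be r1 = -136.

step 9, r1 = -136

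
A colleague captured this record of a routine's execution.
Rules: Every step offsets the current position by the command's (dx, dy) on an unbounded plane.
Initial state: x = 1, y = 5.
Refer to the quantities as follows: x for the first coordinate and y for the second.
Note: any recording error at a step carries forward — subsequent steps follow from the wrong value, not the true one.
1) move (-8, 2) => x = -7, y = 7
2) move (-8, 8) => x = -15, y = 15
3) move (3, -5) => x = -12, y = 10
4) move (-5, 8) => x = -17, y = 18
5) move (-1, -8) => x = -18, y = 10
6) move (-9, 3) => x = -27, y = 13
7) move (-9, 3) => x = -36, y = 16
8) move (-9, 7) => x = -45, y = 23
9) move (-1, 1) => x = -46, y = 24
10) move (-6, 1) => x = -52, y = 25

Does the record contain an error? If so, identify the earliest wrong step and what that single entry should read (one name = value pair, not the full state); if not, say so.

Recomputing the run from the initial state:
step 1: x = -7, y = 7
step 2: x = -15, y = 15
step 3: x = -12, y = 10
step 4: x = -17, y = 18
step 5: x = -18, y = 10
step 6: x = -27, y = 13
step 7: x = -36, y = 16
step 8: x = -45, y = 23
step 9: x = -46, y = 24
step 10: x = -52, y = 25
This matches the record at every step.

no error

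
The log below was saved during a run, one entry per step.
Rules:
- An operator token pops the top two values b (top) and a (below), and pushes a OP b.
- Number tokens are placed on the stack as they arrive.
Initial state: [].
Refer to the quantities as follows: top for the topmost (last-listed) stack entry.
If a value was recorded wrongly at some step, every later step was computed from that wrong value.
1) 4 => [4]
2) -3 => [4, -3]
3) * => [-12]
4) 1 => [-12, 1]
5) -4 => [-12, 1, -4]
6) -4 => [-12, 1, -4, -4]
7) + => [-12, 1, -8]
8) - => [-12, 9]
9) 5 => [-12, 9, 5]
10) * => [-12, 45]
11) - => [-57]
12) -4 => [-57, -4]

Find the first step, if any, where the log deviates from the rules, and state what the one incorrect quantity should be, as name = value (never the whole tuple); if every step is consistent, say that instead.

no error

Recomputing the run from the initial state:
step 1: [4]
step 2: [4, -3]
step 3: [-12]
step 4: [-12, 1]
step 5: [-12, 1, -4]
step 6: [-12, 1, -4, -4]
step 7: [-12, 1, -8]
step 8: [-12, 9]
step 9: [-12, 9, 5]
step 10: [-12, 45]
step 11: [-57]
step 12: [-57, -4]
This matches the log at every step.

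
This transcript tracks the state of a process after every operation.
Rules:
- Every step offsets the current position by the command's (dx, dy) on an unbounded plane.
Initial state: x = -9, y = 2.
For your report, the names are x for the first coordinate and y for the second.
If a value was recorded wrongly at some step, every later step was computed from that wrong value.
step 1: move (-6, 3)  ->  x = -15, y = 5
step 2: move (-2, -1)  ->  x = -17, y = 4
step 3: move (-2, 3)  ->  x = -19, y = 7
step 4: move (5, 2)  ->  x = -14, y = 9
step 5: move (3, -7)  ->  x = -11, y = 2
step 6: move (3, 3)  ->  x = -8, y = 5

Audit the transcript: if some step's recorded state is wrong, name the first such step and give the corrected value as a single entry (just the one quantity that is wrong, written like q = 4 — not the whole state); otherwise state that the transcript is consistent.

no error

Recomputing the run from the initial state:
step 1: x = -15, y = 5
step 2: x = -17, y = 4
step 3: x = -19, y = 7
step 4: x = -14, y = 9
step 5: x = -11, y = 2
step 6: x = -8, y = 5
This matches the transcript at every step.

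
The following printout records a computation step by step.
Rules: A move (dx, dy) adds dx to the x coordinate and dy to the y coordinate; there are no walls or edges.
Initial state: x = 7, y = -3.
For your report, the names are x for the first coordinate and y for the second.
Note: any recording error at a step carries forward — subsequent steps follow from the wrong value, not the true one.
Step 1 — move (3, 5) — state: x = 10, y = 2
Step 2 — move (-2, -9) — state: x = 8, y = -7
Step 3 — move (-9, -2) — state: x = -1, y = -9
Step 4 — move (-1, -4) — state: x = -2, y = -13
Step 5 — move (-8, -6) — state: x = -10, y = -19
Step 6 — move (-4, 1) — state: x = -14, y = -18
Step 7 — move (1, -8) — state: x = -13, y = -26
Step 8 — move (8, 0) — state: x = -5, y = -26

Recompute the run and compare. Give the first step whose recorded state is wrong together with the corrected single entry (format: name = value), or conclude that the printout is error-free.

no error

Recomputing the run from the initial state:
step 1: x = 10, y = 2
step 2: x = 8, y = -7
step 3: x = -1, y = -9
step 4: x = -2, y = -13
step 5: x = -10, y = -19
step 6: x = -14, y = -18
step 7: x = -13, y = -26
step 8: x = -5, y = -26
This matches the printout at every step.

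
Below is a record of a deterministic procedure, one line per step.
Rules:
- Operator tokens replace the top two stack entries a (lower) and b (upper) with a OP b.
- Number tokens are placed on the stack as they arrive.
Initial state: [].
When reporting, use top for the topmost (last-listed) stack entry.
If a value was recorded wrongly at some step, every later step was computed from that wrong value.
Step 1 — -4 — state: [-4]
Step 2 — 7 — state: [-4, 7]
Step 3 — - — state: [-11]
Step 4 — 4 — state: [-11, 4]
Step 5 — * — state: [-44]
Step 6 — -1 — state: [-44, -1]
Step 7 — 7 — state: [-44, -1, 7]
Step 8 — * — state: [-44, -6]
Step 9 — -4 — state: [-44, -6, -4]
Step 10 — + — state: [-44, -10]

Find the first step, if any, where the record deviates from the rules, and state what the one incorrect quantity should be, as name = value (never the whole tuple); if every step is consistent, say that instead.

1. push -4: top = -4 (verified)
2. push 7: top = 7 (in agreement)
3. -4 - 7 = -11 (checks out)
4. push 4: top = 4 (same as recorded)
5. -11 * 4 = -44 (checks out)
6. push -1: top = -1 (in agreement)
7. push 7: top = 7 (exactly as logged)
8. -1 * 7 = -7 (the record disagrees here)
So the first discrepancy is step 8, where the right value is top = -7.

step 8, top = -7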